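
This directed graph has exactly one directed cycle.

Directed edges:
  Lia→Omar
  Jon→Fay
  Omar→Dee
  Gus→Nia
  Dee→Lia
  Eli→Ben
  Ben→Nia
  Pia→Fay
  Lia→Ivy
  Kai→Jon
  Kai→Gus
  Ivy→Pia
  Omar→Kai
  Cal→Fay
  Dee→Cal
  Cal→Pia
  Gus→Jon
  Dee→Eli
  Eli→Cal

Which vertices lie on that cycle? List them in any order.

Dee, Lia, Omar

DFS with gray/black marking from Omar:
Omar gray
  Dee gray
    Cal gray
      Fay gray
      Fay black
      Pia gray
        Pia→Fay: Fay black — skip
      Pia black
    Cal black
    Lia gray
      Lia→Omar: Omar is gray → back edge
Back edge closes the cycle Omar → Dee → Lia → Omar; its vertices are {Dee, Lia, Omar}.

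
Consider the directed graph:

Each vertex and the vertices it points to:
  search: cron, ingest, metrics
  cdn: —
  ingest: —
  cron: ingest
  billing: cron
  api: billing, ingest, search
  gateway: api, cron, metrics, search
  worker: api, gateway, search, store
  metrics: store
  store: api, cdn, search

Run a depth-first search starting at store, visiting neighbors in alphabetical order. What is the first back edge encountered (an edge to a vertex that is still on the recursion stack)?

metrics→store

DFS from store (visiting neighbors in alphabetical order); mark gray on enter, black on exit:
store gray
  api gray
    billing gray
      cron gray
        ingest gray
        ingest black
      cron black
    billing black
    api→ingest: ingest black — skip
    search gray
      search→cron: cron black — skip
      search→ingest: ingest black — skip
      metrics gray
        metrics→store: store is gray → back edge
First back edge: metrics → store.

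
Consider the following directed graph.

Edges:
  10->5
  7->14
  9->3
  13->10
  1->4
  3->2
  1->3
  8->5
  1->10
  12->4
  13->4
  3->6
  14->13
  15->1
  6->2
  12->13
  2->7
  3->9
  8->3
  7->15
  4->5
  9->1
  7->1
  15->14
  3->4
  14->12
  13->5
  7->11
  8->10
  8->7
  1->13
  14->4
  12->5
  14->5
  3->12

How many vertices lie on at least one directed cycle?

7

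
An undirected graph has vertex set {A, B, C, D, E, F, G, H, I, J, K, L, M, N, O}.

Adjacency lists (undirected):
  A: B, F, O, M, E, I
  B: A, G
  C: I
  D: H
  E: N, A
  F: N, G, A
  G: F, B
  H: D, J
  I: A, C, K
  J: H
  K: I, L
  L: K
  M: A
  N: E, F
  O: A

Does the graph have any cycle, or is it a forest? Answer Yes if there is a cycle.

DFS, tracking each vertex's parent; an edge to a visited non-parent vertex closes a cycle.
Start from B:
visit B (parent –)
  visit A (parent B)
    A–B: parent, skip
    visit F (parent A)
      visit N (parent F)
        visit E (parent N)
          E–N: parent, skip
          E–A: A visited and ≠ parent → cycle
Cycle: A – F – N – E – A.

Yes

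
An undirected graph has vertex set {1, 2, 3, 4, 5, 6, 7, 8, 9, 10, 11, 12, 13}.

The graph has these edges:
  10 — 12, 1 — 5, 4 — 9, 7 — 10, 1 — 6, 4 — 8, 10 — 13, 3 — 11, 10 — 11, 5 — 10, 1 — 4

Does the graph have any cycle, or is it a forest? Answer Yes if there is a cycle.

No

DFS, tracking each vertex's parent; an edge to a visited non-parent vertex closes a cycle.
Start from 9:
visit 9 (parent –)
  visit 4 (parent 9)
    4–9: parent, skip
    visit 8 (parent 4)
      8–4: parent, skip
    visit 1 (parent 4)
      1–4: parent, skip
      visit 6 (parent 1)
        6–1: parent, skip
      visit 5 (parent 1)
        visit 10 (parent 5)
          visit 12 (parent 10)
            12–10: parent, skip
          visit 11 (parent 10)
            visit 3 (parent 11)
              3–11: parent, skip
            11–10: parent, skip
          10–5: parent, skip
          visit 13 (parent 10)
            13–10: parent, skip
          visit 7 (parent 10)
            7–10: parent, skip
        5–1: parent, skip
visit 2 (parent –)
No non-parent visited neighbor found — the graph is a forest.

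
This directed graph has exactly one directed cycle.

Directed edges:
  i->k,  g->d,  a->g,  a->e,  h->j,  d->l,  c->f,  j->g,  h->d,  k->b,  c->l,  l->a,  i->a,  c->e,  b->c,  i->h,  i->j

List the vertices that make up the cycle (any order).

DFS with gray/black marking from a:
a gray
  g gray
    d gray
      l gray
        l→a: a is gray → back edge
Back edge closes the cycle a → g → d → l → a; its vertices are {a, d, g, l}.

a, d, g, l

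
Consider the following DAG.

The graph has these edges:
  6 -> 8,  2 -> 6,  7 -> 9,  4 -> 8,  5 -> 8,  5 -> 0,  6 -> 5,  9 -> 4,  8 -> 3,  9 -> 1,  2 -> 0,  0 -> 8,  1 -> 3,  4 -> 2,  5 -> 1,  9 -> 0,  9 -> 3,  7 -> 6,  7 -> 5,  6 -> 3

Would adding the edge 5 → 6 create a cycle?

Adding 5→6 creates a cycle iff 6 can already reach 5.
Path from 6: 6 → 5.
So 6 → … → 5 → 6 is a cycle.

Yes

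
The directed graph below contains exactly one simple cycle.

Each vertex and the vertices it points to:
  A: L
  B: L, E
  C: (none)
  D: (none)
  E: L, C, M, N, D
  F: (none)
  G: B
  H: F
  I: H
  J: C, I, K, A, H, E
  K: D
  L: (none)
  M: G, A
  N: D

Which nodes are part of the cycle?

DFS with gray/black marking from E:
E gray
  L gray
  L black
  C gray
  C black
  M gray
    G gray
      B gray
        B→L: L black — skip
        B→E: E is gray → back edge
Back edge closes the cycle E → M → G → B → E; its vertices are {B, E, G, M}.

B, E, G, M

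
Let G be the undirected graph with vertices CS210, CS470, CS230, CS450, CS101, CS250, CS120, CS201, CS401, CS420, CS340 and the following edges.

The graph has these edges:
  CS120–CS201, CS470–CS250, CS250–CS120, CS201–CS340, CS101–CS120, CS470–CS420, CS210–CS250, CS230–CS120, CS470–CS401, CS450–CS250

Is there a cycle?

DFS, tracking each vertex's parent; an edge to a visited non-parent vertex closes a cycle.
Start from CS120:
visit CS120 (parent –)
  visit CS250 (parent CS120)
    visit CS450 (parent CS250)
      CS450–CS250: parent, skip
    CS250–CS120: parent, skip
    visit CS470 (parent CS250)
      CS470–CS250: parent, skip
      visit CS401 (parent CS470)
        CS401–CS470: parent, skip
      visit CS420 (parent CS470)
        CS420–CS470: parent, skip
    visit CS210 (parent CS250)
      CS210–CS250: parent, skip
  visit CS230 (parent CS120)
    CS230–CS120: parent, skip
  visit CS101 (parent CS120)
    CS101–CS120: parent, skip
  visit CS201 (parent CS120)
    CS201–CS120: parent, skip
    visit CS340 (parent CS201)
      CS340–CS201: parent, skip
No non-parent visited neighbor found — the graph is a forest.

No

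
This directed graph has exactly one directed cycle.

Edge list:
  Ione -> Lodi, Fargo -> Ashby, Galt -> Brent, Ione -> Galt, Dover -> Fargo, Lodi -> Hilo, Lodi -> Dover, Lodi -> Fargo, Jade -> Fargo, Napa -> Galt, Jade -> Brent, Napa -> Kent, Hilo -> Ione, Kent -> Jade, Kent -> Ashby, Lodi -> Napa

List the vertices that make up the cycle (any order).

Hilo, Ione, Lodi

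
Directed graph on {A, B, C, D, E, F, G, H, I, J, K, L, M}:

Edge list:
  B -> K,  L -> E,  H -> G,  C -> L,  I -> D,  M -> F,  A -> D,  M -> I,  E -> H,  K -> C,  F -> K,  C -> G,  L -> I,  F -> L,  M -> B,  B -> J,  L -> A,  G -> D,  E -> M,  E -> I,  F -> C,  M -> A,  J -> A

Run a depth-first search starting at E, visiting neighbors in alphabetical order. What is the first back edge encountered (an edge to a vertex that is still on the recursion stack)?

DFS from E (visiting neighbors in alphabetical order); mark gray on enter, black on exit:
E gray
  H gray
    G gray
      D gray
      D black
    G black
  H black
  I gray
    I→D: D black — skip
  I black
  M gray
    A gray
      A→D: D black — skip
    A black
    B gray
      J gray
        J→A: A black — skip
      J black
      K gray
        C gray
          C→G: G black — skip
          L gray
            L→A: A black — skip
            L→E: E is gray → back edge
First back edge: L → E.

L→E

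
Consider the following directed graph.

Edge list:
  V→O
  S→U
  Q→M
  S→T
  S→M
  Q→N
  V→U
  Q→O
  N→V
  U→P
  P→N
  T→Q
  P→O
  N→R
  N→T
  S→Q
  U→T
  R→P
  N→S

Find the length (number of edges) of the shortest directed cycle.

3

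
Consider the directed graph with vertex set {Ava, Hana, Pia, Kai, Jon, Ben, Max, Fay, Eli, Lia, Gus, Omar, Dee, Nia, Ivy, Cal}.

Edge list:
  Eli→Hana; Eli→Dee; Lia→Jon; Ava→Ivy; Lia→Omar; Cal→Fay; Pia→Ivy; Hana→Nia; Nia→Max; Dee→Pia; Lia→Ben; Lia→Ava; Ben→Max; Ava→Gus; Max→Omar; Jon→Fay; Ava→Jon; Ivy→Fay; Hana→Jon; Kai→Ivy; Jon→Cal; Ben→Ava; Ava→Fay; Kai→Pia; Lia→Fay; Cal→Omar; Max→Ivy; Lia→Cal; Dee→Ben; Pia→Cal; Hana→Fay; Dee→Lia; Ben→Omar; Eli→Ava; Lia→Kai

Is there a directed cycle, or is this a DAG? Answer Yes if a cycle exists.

DFS with white/gray/black marking, starting from Ben:
Ben gray
  Ava gray
    Fay gray
    Fay black
    Ivy gray
      Ivy→Fay: Fay black — skip
    Ivy black
    Jon gray
      Cal gray
        Omar gray
        Omar black
        Cal→Fay: Fay black — skip
      Cal black
      Jon→Fay: Fay black — skip
    Jon black
    Gus gray
    Gus black
  Ava black
  Ben→Omar: Omar black — skip
  Max gray
    Max→Ivy: Ivy black — skip
    Max→Omar: Omar black — skip
  Max black
Ben black
Hana gray
  Nia gray
    Nia→Max: Max black — skip
  Nia black
  Hana→Fay: Fay black — skip
  Hana→Jon: Jon black — skip
Hana black
Pia gray
  Pia→Cal: Cal black — skip
  Pia→Ivy: Ivy black — skip
Pia black
Kai gray
  Kai→Pia: Pia black — skip
  Kai→Ivy: Ivy black — skip
Kai black
Eli gray
  Eli→Hana: Hana black — skip
  Dee gray
    Lia gray
      Lia→Kai: Kai black — skip
      Lia→Jon: Jon black — skip
      Lia→Omar: Omar black — skip
      Lia→Fay: Fay black — skip
      Lia→Cal: Cal black — skip
      Lia→Ava: Ava black — skip
      Lia→Ben: Ben black — skip
    Lia black
    Dee→Pia: Pia black — skip
    Dee→Ben: Ben black — skip
  Dee black
  Eli→Ava: Ava black — skip
Eli black
Every edge goes to a white or black vertex — no back edge, so the graph is acyclic.

No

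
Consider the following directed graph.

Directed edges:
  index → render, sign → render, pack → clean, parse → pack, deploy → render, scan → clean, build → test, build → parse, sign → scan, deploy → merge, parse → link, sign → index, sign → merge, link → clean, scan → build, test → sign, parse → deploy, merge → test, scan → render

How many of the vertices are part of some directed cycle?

A vertex is on a directed cycle iff it belongs to a strongly connected component of size ≥ 2 (or has a self-loop).
The vertices on cycles are {scan, sign, test, build, merge, parse, deploy} — 7 in total.

7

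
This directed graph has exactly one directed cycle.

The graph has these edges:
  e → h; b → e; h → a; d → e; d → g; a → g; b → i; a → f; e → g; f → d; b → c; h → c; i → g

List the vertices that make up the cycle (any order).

DFS with gray/black marking from e:
e gray
  g gray
  g black
  h gray
    c gray
    c black
    a gray
      a→g: g black — skip
      f gray
        d gray
          d→g: g black — skip
          d→e: e is gray → back edge
Back edge closes the cycle e → h → a → f → d → e; its vertices are {a, d, e, f, h}.

a, d, e, f, h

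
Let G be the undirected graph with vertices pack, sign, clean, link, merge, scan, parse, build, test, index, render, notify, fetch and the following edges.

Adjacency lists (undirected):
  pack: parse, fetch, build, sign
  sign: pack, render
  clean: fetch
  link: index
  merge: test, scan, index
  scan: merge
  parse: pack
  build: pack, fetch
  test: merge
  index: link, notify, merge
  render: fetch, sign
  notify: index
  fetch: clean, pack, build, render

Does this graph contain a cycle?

DFS, tracking each vertex's parent; an edge to a visited non-parent vertex closes a cycle.
Start from parse:
visit parse (parent –)
  visit pack (parent parse)
    pack–parse: parent, skip
    visit fetch (parent pack)
      visit clean (parent fetch)
        clean–fetch: parent, skip
      fetch–pack: parent, skip
      visit build (parent fetch)
        build–pack: pack visited and ≠ parent → cycle
Cycle: pack – fetch – build – pack.

Yes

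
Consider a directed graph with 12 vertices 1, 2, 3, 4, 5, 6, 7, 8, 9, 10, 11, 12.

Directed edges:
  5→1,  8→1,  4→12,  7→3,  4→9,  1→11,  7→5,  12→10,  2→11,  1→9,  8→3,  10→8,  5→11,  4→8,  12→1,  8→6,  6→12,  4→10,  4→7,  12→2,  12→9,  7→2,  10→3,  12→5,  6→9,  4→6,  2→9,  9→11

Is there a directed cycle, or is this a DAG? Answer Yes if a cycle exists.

DFS with white/gray/black marking, starting from 8:
8 gray
  1 gray
    9 gray
      11 gray
      11 black
    9 black
    1→11: 11 black — skip
  1 black
  6 gray
    12 gray
      5 gray
        5→11: 11 black — skip
        5→1: 1 black — skip
      5 black
      12→1: 1 black — skip
      12→9: 9 black — skip
      2 gray
        2→11: 11 black — skip
        2→9: 9 black — skip
      2 black
      10 gray
        10→8: 8 is gray → back edge
Back edge found, so a cycle exists: 8 → 6 → 12 → 10 → 8.

Yes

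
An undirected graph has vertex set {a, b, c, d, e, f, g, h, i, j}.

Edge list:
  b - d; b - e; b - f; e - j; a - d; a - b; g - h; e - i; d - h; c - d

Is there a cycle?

Yes

DFS, tracking each vertex's parent; an edge to a visited non-parent vertex closes a cycle.
Start from b:
visit b (parent –)
  visit e (parent b)
    visit i (parent e)
      i–e: parent, skip
    visit j (parent e)
      j–e: parent, skip
    e–b: parent, skip
  visit f (parent b)
    f–b: parent, skip
  visit d (parent b)
    visit a (parent d)
      a–b: b visited and ≠ parent → cycle
Cycle: b – d – a – b.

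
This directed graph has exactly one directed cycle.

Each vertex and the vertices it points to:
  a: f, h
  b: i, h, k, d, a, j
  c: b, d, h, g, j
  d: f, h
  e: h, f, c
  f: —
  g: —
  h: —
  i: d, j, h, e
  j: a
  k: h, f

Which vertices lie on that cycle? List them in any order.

b, c, e, i

DFS with gray/black marking from c:
c gray
  b gray
    i gray
      d gray
        f gray
        f black
        h gray
        h black
      d black
      j gray
        a gray
          a→f: f black — skip
          a→h: h black — skip
        a black
      j black
      i→h: h black — skip
      e gray
        e→h: h black — skip
        e→f: f black — skip
        e→c: c is gray → back edge
Back edge closes the cycle c → b → i → e → c; its vertices are {b, c, e, i}.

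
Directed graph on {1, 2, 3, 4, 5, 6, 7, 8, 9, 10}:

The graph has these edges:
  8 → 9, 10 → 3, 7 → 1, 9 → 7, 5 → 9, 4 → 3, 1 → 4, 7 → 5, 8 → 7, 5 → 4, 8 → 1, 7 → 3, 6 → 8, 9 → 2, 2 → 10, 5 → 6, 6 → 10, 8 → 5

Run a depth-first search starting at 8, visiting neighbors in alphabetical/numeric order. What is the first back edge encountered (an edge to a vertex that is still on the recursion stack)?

6→8

DFS from 8 (visiting neighbors in alphabetical/numeric order); mark gray on enter, black on exit:
8 gray
  1 gray
    4 gray
      3 gray
      3 black
    4 black
  1 black
  5 gray
    5→4: 4 black — skip
    6 gray
      6→8: 8 is gray → back edge
First back edge: 6 → 8.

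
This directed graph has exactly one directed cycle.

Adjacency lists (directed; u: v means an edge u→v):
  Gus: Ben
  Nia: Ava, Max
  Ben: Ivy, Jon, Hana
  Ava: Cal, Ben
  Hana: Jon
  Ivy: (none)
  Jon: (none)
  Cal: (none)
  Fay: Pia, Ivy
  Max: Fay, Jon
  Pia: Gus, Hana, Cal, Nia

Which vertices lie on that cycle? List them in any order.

DFS with gray/black marking from Pia:
Pia gray
  Gus gray
    Ben gray
      Ivy gray
      Ivy black
      Jon gray
      Jon black
      Hana gray
        Hana→Jon: Jon black — skip
      Hana black
    Ben black
  Gus black
  Pia→Hana: Hana black — skip
  Cal gray
  Cal black
  Nia gray
    Ava gray
      Ava→Cal: Cal black — skip
      Ava→Ben: Ben black — skip
    Ava black
    Max gray
      Fay gray
        Fay→Pia: Pia is gray → back edge
Back edge closes the cycle Pia → Nia → Max → Fay → Pia; its vertices are {Fay, Max, Nia, Pia}.

Fay, Max, Nia, Pia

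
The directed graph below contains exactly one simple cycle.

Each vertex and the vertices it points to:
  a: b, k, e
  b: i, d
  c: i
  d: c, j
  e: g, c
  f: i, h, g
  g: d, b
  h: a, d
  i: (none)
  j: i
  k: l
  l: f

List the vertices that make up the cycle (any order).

a, f, h, k, l

DFS with gray/black marking from h:
h gray
  a gray
    b gray
      i gray
      i black
      d gray
        c gray
          c→i: i black — skip
        c black
        j gray
          j→i: i black — skip
        j black
      d black
    b black
    k gray
      l gray
        f gray
          f→i: i black — skip
          f→h: h is gray → back edge
Back edge closes the cycle h → a → k → l → f → h; its vertices are {a, f, h, k, l}.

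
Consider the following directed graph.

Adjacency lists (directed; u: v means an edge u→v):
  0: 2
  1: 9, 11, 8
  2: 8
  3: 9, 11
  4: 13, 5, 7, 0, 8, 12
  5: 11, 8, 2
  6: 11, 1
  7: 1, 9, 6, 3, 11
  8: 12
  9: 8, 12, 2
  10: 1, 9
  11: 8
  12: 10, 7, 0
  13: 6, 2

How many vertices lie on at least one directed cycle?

A vertex is on a directed cycle iff it belongs to a strongly connected component of size ≥ 2 (or has a self-loop).
The vertices on cycles are {0, 1, 2, 3, 6, 7, 8, 9, 10, 11, 12} — 11 in total.

11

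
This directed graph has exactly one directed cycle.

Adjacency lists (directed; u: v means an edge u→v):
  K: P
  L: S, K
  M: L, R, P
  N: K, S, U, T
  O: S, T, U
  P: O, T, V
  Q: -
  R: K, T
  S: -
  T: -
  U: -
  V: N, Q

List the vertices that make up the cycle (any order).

K, N, P, V

DFS with gray/black marking from P:
P gray
  O gray
    S gray
    S black
    T gray
    T black
    U gray
    U black
  O black
  P→T: T black — skip
  V gray
    N gray
      K gray
        K→P: P is gray → back edge
Back edge closes the cycle P → V → N → K → P; its vertices are {K, N, P, V}.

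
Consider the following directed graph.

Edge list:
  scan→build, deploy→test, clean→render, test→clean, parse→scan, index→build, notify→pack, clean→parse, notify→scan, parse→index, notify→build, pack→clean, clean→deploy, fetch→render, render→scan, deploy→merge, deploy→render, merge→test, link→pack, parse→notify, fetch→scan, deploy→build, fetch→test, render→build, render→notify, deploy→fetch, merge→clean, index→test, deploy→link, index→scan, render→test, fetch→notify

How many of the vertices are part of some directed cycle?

11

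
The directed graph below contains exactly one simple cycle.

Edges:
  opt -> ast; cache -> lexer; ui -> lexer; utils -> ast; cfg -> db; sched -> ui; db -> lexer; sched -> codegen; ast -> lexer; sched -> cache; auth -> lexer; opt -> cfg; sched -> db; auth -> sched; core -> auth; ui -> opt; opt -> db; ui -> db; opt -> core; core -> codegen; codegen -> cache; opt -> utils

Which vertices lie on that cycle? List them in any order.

ui, opt, auth, core, sched

DFS with gray/black marking from ui:
ui gray
  opt gray
    utils gray
      ast gray
        lexer gray
        lexer black
      ast black
    utils black
    db gray
      db→lexer: lexer black — skip
    db black
    core gray
      auth gray
        sched gray
          sched→db: db black — skip
          sched→ui: ui is gray → back edge
Back edge closes the cycle ui → opt → core → auth → sched → ui; its vertices are {ui, opt, auth, core, sched}.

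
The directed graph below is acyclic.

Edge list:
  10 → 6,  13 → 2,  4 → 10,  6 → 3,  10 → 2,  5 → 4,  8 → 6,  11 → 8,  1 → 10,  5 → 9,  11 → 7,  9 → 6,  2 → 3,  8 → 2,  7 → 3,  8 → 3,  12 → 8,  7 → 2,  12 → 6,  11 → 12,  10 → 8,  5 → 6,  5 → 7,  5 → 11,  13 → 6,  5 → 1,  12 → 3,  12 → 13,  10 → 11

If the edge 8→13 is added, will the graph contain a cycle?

No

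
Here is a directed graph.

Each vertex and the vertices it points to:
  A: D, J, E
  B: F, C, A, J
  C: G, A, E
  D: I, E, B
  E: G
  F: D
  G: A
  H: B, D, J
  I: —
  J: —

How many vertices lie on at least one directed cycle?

7

A vertex is on a directed cycle iff it belongs to a strongly connected component of size ≥ 2 (or has a self-loop).
The vertices on cycles are {A, B, C, D, E, F, G} — 7 in total.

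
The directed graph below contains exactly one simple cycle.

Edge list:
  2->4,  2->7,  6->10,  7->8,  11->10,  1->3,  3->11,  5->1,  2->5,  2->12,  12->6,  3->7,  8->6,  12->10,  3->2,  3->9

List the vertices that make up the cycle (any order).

1, 2, 3, 5

DFS with gray/black marking from 3:
3 gray
  7 gray
    8 gray
      6 gray
        10 gray
        10 black
      6 black
    8 black
  7 black
  9 gray
  9 black
  2 gray
    4 gray
    4 black
    5 gray
      1 gray
        1→3: 3 is gray → back edge
Back edge closes the cycle 3 → 2 → 5 → 1 → 3; its vertices are {1, 2, 3, 5}.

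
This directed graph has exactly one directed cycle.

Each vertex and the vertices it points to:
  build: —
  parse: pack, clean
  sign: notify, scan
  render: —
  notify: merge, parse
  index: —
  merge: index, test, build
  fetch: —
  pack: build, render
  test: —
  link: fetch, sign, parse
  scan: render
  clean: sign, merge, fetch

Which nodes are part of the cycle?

DFS with gray/black marking from parse:
parse gray
  pack gray
    build gray
    build black
    render gray
    render black
  pack black
  clean gray
    sign gray
      notify gray
        merge gray
          index gray
          index black
          test gray
          test black
          merge→build: build black — skip
        merge black
        notify→parse: parse is gray → back edge
Back edge closes the cycle parse → clean → sign → notify → parse; its vertices are {sign, clean, parse, notify}.

sign, clean, parse, notify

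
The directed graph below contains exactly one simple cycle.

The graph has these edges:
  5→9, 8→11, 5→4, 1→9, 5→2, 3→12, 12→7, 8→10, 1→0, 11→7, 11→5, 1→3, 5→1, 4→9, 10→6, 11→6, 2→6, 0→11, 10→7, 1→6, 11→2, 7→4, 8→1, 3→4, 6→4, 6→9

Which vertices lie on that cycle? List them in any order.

DFS with gray/black marking from 11:
11 gray
  6 gray
    4 gray
      9 gray
      9 black
    4 black
    6→9: 9 black — skip
  6 black
  7 gray
    7→4: 4 black — skip
  7 black
  2 gray
    2→6: 6 black — skip
  2 black
  5 gray
    5→2: 2 black — skip
    5→4: 4 black — skip
    1 gray
      1→9: 9 black — skip
      1→6: 6 black — skip
      0 gray
        0→11: 11 is gray → back edge
Back edge closes the cycle 11 → 5 → 1 → 0 → 11; its vertices are {0, 1, 5, 11}.

0, 1, 5, 11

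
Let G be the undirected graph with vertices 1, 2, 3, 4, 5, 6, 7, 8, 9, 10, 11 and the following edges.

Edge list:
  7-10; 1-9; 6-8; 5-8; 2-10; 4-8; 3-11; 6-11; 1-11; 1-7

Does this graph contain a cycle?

DFS, tracking each vertex's parent; an edge to a visited non-parent vertex closes a cycle.
Start from 2:
visit 2 (parent –)
  visit 10 (parent 2)
    10–2: parent, skip
    visit 7 (parent 10)
      visit 1 (parent 7)
        visit 11 (parent 1)
          visit 6 (parent 11)
            visit 8 (parent 6)
              8–6: parent, skip
              visit 5 (parent 8)
                5–8: parent, skip
              visit 4 (parent 8)
                4–8: parent, skip
            6–11: parent, skip
          11–1: parent, skip
          visit 3 (parent 11)
            3–11: parent, skip
        1–7: parent, skip
        visit 9 (parent 1)
          9–1: parent, skip
      7–10: parent, skip
No non-parent visited neighbor found — the graph is a forest.

No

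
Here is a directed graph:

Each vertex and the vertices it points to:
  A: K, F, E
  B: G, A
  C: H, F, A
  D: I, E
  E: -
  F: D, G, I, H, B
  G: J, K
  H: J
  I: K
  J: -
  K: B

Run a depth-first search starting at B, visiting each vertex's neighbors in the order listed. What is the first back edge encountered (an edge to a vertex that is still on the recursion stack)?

K→B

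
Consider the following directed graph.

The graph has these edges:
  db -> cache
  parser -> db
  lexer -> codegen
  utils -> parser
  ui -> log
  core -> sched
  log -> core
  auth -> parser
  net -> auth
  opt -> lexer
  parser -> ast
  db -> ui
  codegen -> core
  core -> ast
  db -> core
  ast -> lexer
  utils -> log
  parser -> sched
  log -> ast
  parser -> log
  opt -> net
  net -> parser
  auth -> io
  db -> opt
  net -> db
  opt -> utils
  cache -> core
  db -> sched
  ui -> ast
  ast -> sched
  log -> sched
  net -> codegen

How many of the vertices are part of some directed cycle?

A vertex is on a directed cycle iff it belongs to a strongly connected component of size ≥ 2 (or has a self-loop).
The vertices on cycles are {db, ast, net, opt, auth, core, lexer, utils, parser, codegen} — 10 in total.

10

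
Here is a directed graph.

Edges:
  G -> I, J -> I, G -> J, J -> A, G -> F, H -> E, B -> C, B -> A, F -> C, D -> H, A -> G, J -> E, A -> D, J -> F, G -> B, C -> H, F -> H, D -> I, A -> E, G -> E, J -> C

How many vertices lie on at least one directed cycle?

A vertex is on a directed cycle iff it belongs to a strongly connected component of size ≥ 2 (or has a self-loop).
The vertices on cycles are {A, B, G, J} — 4 in total.

4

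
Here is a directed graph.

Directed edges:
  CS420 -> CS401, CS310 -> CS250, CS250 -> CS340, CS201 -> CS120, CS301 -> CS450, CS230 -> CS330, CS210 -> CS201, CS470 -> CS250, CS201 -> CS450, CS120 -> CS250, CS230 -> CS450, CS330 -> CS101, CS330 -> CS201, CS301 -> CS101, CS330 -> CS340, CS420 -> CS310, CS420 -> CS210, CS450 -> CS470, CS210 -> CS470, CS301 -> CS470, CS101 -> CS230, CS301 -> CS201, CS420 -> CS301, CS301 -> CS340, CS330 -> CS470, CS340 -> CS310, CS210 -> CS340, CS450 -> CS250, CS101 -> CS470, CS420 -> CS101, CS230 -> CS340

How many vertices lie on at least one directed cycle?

6

A vertex is on a directed cycle iff it belongs to a strongly connected component of size ≥ 2 (or has a self-loop).
The vertices on cycles are {CS101, CS230, CS250, CS310, CS330, CS340} — 6 in total.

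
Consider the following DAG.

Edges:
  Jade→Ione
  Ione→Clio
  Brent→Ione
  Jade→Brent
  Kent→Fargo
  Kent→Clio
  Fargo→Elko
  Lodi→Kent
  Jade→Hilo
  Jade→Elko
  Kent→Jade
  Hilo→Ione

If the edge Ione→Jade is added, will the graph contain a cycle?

Yes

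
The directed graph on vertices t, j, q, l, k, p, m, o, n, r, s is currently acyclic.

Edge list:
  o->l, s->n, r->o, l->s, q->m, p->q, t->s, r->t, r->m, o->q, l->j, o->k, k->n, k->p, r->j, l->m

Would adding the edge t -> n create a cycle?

Adding t→n creates a cycle iff n can already reach t.
Explore from n: no path reaches t. The graph stays acyclic.

No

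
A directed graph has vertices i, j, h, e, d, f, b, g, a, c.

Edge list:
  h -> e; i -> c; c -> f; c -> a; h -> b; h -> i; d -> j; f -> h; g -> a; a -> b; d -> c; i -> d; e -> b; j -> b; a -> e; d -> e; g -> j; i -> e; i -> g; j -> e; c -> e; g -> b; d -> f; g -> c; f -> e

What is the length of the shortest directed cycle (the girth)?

4

For each vertex v, BFS finds the shortest path from v back to v.
The shortest such closed walk is i → c → f → h → i, length 4.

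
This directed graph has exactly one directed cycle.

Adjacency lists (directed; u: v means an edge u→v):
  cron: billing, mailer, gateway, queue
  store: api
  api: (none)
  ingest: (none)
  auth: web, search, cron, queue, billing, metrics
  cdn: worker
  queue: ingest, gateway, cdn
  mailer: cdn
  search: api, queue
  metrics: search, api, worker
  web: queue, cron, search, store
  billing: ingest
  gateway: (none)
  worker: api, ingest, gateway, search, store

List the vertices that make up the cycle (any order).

DFS with gray/black marking from worker:
worker gray
  api gray
  api black
  ingest gray
  ingest black
  gateway gray
  gateway black
  search gray
    search→api: api black — skip
    queue gray
      queue→ingest: ingest black — skip
      queue→gateway: gateway black — skip
      cdn gray
        cdn→worker: worker is gray → back edge
Back edge closes the cycle worker → search → queue → cdn → worker; its vertices are {cdn, queue, search, worker}.

cdn, queue, search, worker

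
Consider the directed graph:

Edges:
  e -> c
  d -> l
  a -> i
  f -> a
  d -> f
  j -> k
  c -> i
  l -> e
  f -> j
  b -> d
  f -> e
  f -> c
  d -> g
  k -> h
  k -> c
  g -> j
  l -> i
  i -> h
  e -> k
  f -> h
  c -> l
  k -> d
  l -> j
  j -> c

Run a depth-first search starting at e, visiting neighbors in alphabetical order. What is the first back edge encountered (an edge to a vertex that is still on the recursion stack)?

l→e

DFS from e (visiting neighbors in alphabetical order); mark gray on enter, black on exit:
e gray
  c gray
    i gray
      h gray
      h black
    i black
    l gray
      l→e: e is gray → back edge
First back edge: l → e.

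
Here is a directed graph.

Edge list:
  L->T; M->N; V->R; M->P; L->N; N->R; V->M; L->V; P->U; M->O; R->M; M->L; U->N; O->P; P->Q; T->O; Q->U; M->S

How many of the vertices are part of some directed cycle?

10

A vertex is on a directed cycle iff it belongs to a strongly connected component of size ≥ 2 (or has a self-loop).
The vertices on cycles are {L, M, N, O, P, Q, R, T, U, V} — 10 in total.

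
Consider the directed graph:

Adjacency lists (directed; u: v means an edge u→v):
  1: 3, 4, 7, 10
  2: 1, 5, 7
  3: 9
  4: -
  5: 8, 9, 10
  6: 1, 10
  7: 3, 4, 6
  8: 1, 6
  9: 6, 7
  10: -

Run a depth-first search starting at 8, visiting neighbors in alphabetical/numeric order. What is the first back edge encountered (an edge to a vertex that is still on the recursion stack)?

DFS from 8 (visiting neighbors in alphabetical/numeric order); mark gray on enter, black on exit:
8 gray
  1 gray
    3 gray
      9 gray
        6 gray
          6→1: 1 is gray → back edge
First back edge: 6 → 1.

6->1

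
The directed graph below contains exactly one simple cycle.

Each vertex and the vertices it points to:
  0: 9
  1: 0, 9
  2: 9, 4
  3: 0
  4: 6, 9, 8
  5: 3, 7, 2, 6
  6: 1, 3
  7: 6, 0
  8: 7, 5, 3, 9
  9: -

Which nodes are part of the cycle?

DFS with gray/black marking from 4:
4 gray
  6 gray
    1 gray
      0 gray
        9 gray
        9 black
      0 black
      1→9: 9 black — skip
    1 black
    3 gray
      3→0: 0 black — skip
    3 black
  6 black
  4→9: 9 black — skip
  8 gray
    7 gray
      7→6: 6 black — skip
      7→0: 0 black — skip
    7 black
    5 gray
      5→3: 3 black — skip
      5→7: 7 black — skip
      2 gray
        2→9: 9 black — skip
        2→4: 4 is gray → back edge
Back edge closes the cycle 4 → 8 → 5 → 2 → 4; its vertices are {2, 4, 5, 8}.

2, 4, 5, 8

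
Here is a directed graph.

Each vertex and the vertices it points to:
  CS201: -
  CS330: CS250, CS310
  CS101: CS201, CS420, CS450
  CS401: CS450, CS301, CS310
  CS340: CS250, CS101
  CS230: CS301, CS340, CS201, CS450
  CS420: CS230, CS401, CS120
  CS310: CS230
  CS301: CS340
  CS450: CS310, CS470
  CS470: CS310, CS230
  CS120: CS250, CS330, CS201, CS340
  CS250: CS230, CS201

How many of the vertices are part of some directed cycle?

12

A vertex is on a directed cycle iff it belongs to a strongly connected component of size ≥ 2 (or has a self-loop).
The vertices on cycles are {CS101, CS120, CS230, CS250, CS301, CS310, CS330, CS340, CS401, CS420, CS450, CS470} — 12 in total.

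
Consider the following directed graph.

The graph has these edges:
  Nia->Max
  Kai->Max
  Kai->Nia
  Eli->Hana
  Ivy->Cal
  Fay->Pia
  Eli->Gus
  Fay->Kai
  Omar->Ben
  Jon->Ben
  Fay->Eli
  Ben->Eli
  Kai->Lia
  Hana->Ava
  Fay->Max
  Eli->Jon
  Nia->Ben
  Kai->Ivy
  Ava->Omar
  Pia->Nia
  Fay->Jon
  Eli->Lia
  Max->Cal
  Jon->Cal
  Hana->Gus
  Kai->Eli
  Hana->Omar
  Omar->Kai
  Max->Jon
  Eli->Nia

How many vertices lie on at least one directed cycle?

A vertex is on a directed cycle iff it belongs to a strongly connected component of size ≥ 2 (or has a self-loop).
The vertices on cycles are {Ava, Ben, Eli, Jon, Kai, Max, Nia, Hana, Omar} — 9 in total.

9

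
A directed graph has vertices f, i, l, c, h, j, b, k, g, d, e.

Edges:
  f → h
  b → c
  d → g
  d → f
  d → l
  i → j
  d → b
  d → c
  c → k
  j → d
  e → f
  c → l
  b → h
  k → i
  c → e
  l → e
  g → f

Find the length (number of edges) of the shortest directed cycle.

5

For each vertex v, BFS finds the shortest path from v back to v.
The shortest such closed walk is j → d → c → k → i → j, length 5.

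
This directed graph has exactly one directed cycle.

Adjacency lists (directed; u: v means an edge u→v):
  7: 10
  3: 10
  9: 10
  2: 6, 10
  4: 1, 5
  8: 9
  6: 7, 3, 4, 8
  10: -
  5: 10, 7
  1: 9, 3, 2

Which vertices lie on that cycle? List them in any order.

DFS with gray/black marking from 6:
6 gray
  7 gray
    10 gray
    10 black
  7 black
  3 gray
    3→10: 10 black — skip
  3 black
  4 gray
    1 gray
      9 gray
        9→10: 10 black — skip
      9 black
      1→3: 3 black — skip
      2 gray
        2→6: 6 is gray → back edge
Back edge closes the cycle 6 → 4 → 1 → 2 → 6; its vertices are {1, 2, 4, 6}.

1, 2, 4, 6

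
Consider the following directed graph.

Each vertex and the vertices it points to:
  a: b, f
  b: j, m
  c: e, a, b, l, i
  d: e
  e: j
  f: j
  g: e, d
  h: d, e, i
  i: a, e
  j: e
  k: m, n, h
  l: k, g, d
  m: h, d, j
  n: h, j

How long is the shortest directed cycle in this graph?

2

For each vertex v, BFS finds the shortest path from v back to v.
The shortest such closed walk is j → e → j, length 2.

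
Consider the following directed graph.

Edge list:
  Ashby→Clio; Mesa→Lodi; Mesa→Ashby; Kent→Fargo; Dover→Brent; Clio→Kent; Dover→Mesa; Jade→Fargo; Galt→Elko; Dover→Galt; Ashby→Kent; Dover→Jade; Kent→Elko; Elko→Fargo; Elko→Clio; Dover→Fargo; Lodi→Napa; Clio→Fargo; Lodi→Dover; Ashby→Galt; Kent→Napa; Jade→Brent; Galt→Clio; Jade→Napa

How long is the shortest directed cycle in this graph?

3

For each vertex v, BFS finds the shortest path from v back to v.
The shortest such closed walk is Dover → Mesa → Lodi → Dover, length 3.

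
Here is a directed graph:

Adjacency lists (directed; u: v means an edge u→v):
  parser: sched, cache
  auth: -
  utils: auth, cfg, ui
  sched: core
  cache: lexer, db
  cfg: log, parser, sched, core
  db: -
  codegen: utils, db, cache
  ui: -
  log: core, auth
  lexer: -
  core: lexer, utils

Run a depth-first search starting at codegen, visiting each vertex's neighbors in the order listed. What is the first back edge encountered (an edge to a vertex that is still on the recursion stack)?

DFS from codegen (visiting each vertex's neighbors in the order listed); mark gray on enter, black on exit:
codegen gray
  utils gray
    auth gray
    auth black
    cfg gray
      log gray
        core gray
          lexer gray
          lexer black
          core→utils: utils is gray → back edge
First back edge: core → utils.

core→utils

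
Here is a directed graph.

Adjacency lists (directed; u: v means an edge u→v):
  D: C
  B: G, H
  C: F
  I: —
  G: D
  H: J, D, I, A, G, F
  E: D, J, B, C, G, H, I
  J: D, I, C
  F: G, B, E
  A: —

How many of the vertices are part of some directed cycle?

8

A vertex is on a directed cycle iff it belongs to a strongly connected component of size ≥ 2 (or has a self-loop).
The vertices on cycles are {B, C, D, E, F, G, H, J} — 8 in total.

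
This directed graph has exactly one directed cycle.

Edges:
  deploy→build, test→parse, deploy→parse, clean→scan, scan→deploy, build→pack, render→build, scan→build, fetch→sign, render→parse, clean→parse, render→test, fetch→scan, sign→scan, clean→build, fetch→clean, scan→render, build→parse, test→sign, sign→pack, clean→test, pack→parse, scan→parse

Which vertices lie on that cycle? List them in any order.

DFS with gray/black marking from sign:
sign gray
  scan gray
    render gray
      build gray
        parse gray
        parse black
        pack gray
          pack→parse: parse black — skip
        pack black
      build black
      test gray
        test→parse: parse black — skip
        test→sign: sign is gray → back edge
Back edge closes the cycle sign → scan → render → test → sign; its vertices are {scan, sign, test, render}.

scan, sign, test, render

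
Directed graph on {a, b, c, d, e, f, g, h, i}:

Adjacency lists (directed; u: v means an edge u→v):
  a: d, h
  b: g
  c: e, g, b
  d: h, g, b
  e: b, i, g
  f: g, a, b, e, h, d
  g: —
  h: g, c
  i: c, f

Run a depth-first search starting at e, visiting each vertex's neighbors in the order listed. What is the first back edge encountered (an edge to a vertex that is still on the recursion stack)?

c→e

DFS from e (visiting each vertex's neighbors in the order listed); mark gray on enter, black on exit:
e gray
  b gray
    g gray
    g black
  b black
  i gray
    c gray
      c→e: e is gray → back edge
First back edge: c → e.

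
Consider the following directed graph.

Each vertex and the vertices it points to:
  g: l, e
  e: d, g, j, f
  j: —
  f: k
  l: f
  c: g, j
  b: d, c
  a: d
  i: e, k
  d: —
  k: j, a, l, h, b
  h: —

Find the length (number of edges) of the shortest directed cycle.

2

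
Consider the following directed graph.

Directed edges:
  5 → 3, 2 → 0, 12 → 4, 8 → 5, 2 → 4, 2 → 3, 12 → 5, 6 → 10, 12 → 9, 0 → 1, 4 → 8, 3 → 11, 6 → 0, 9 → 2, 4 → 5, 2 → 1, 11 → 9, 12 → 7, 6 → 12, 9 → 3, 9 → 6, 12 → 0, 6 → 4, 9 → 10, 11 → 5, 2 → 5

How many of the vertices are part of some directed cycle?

9

A vertex is on a directed cycle iff it belongs to a strongly connected component of size ≥ 2 (or has a self-loop).
The vertices on cycles are {2, 3, 4, 5, 6, 8, 9, 11, 12} — 9 in total.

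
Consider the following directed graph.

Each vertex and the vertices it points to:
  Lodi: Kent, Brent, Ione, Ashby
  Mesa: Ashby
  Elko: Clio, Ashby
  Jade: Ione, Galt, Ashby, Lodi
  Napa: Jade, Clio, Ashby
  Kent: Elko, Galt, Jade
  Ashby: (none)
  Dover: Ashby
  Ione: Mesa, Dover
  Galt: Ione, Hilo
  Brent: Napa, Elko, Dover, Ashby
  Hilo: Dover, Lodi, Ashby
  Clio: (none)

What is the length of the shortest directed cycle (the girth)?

3

For each vertex v, BFS finds the shortest path from v back to v.
The shortest such closed walk is Jade → Lodi → Kent → Jade, length 3.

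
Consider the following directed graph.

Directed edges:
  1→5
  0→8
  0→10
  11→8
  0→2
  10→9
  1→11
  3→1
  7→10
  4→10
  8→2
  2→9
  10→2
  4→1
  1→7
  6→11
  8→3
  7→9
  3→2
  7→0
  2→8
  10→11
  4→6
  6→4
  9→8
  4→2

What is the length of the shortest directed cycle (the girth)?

2

For each vertex v, BFS finds the shortest path from v back to v.
The shortest such closed walk is 4 → 6 → 4, length 2.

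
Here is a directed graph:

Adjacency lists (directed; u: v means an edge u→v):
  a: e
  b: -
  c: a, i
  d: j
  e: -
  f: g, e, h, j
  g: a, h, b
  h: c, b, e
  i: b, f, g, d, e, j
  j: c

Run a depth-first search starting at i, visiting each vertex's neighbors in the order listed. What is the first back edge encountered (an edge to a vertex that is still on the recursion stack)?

DFS from i (visiting each vertex's neighbors in the order listed); mark gray on enter, black on exit:
i gray
  b gray
  b black
  f gray
    g gray
      a gray
        e gray
        e black
      a black
      h gray
        c gray
          c→a: a black — skip
          c→i: i is gray → back edge
First back edge: c → i.

c→i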